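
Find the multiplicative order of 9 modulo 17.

8

Since 9 ∈ (Z/17Z)^×, its order divides φ(17) = 17 − 1 = 16 = 2^4.
Divisors of 16: 1, 2, 4, 8, 16.
Check 9^d mod 17 for each divisor in increasing order:
9^1 ≡ 9
9^2 ≡ 13
9^4 ≡ 16
9^8 ≡ 1
Hence ord(9) = 8.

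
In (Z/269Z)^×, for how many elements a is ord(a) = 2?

1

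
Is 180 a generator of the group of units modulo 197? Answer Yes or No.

φ(197) = 197 − 1 = 196 = 2^2 · 7^2.
Test 180^(196/q) mod 197 for each prime factor q of 196:
180^98 ≡ 196 (mod 197)  [q = 2: ≢ 1 ✓]
180^28 ≡ 114 (mod 197)  [q = 7: ≢ 1 ✓]
All checks pass, so 180 has order 196 and is a primitive root modulo 197.

Yes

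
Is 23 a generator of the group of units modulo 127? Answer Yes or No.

Yes

φ(127) = 127 − 1 = 126 = 2 · 3^2 · 7.
An element g generates (Z/127Z)^× iff g^(126/q) ≢ 1 (mod 127) for each prime q ∈ {2, 3, 7}.
23^63 ≡ 126 (mod 127)  [q = 2: ≢ 1 ✓]
23^42 ≡ 107 (mod 127)  [q = 3: ≢ 1 ✓]
23^18 ≡ 16 (mod 127)  [q = 7: ≢ 1 ✓]
None equal 1, so ord_127(23) = 126: 23 is a primitive root.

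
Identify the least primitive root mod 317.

φ(317) = 317 − 1 = 316 = 2^2 · 79.
g is a primitive root iff g^(316/q) ≢ 1 (mod 317) for each prime q ∈ {2, 79}.
g = 2: 2^158 ≡ 316; 2^4 ≡ 16 — none is 1, so 2 is a primitive root.
Hence the least primitive root of 317 is 2.

2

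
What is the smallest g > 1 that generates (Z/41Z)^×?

φ(41) = 41 − 1 = 40 = 2^3 · 5.
Test candidates g = 2, 3, … against the prime factors q ∈ {2, 5} of φ(41): g is a generator iff g^(40/q) ≢ 1 for every such q.
g = 2: 2^20 ≡ 1 — hits 1, so not a primitive root.
g = 3: 3^20 ≡ 40; 3^8 ≡ 1 — hits 1, so not a primitive root.
g = 4: 4^20 ≡ 1 — hits 1, so not a primitive root.
g = 5: 5^20 ≡ 1 — hits 1, so not a primitive root.
g = 6: 6^20 ≡ 40; 6^8 ≡ 10 — none is 1, so 6 is a primitive root.
The smallest primitive root modulo 41 is 6.

6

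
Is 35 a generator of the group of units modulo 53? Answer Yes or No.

φ(53) = 53 − 1 = 52 = 2^2 · 13.
35 is a primitive root mod 53 iff 35^(φ(53)/q) ≢ 1 for every prime q | φ(53), i.e. q ∈ {2, 13}.
35^26 ≡ 52 (mod 53)  [q = 2: ≢ 1 ✓]
35^4 ≡ 36 (mod 53)  [q = 13: ≢ 1 ✓]
Every test exponent gives a nontrivial residue, hence 35 generates the full group.

Yes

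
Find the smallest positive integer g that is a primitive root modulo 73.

φ(73) = 73 − 1 = 72 = 2^3 · 3^2.
g is a primitive root iff g^(72/q) ≢ 1 (mod 73) for each prime q ∈ {2, 3}.
g = 2: 2^36 ≡ 1 — hits 1, so not a primitive root.
g = 3: 3^36 ≡ 1 — hits 1, so not a primitive root.
g = 4: 4^36 ≡ 1 — hits 1, so not a primitive root.
g = 5: 5^36 ≡ 72; 5^24 ≡ 8 — none is 1, so 5 is a primitive root.
So 5 is the smallest generator of (Z/73Z)^×.

5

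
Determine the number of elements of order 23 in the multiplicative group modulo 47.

φ(47) = 47 − 1 = 46 = 2 · 23.
In a cyclic group of order 46, there are φ(d) elements of order d for each divisor d of 46, and zero for non-divisors.
23 | 46, and φ(23) = 23 − 1 = 22.

22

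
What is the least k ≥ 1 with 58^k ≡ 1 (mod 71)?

35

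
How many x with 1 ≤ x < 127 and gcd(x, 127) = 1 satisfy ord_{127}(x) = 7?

φ(127) = 127 − 1 = 126 = 2 · 3^2 · 7.
In a cyclic group of order 126, there are φ(d) elements of order d for each divisor d of 126, and zero for non-divisors.
7 | 126, and φ(7) = 7 − 1 = 6.

6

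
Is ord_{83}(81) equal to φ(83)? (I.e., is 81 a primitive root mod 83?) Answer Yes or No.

No

φ(83) = 83 − 1 = 82 = 2 · 41.
81 is a primitive root mod 83 iff 81^(φ(83)/q) ≢ 1 for every prime q | φ(83), i.e. q ∈ {2, 41}.
81^41 ≡ 1 (mod 83)  [q = 2: ≡ 1 ✗]
81^2 ≡ 4 (mod 83)  [q = 41: ≢ 1 ✓]
The check at q = 2 fails, so 81 generates a proper subgroup.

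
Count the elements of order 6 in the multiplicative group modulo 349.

φ(349) = 349 − 1 = 348 = 2^2 · 3 · 29.
(Z/349Z)^× is cyclic (|G| = 348); a cyclic group of order m has exactly φ(d) elements of each order d | m, and none otherwise.
6 = 2 · 3 divides 348, and φ(6) = 2.

2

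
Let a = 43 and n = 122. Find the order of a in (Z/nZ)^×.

60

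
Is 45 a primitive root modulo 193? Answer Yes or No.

Yes

φ(193) = 193 − 1 = 192 = 2^6 · 3.
45 is a primitive root mod 193 iff 45^(φ(193)/q) ≢ 1 for every prime q | φ(193), i.e. q ∈ {2, 3}.
45^96 ≡ 192 (mod 193)  [q = 2: ≢ 1 ✓]
45^64 ≡ 84 (mod 193)  [q = 3: ≢ 1 ✓]
Every test exponent gives a nontrivial residue, hence 45 generates the full group.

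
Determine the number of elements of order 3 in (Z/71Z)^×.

0

φ(71) = 71 − 1 = 70 = 2 · 5 · 7.
(Z/71Z)^× is cyclic (|G| = 70); a cyclic group of order m has exactly φ(d) elements of each order d | m, and none otherwise.
Here 70 is not a multiple of 3, so there are no elements of order 3.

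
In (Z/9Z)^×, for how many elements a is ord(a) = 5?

0

φ(9) = φ(3^2) = 3·(3−1) = 6 = 2 · 3.
Since (Z/9Z)^× is cyclic of order 6, the number of elements of order d is φ(d) when d | 6 and 0 otherwise.
Since 5 ∤ 6, the count is 0.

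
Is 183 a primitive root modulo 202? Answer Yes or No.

No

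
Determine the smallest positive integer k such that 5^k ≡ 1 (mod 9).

By Lagrange's theorem, ord_9(5) divides φ(9) = φ(3^2) = 3·(3−1) = 6 = 2 · 3.
Divisors of 6: 1, 2, 3, 6.
Evaluate successive powers at the divisors of 6:
5^1 ≡ 5 (mod 9)
5^2 ≡ 7 (mod 9)
5^3 ≡ 8 (mod 9)
5^6 ≡ 1 (mod 9) ✓
The smallest such exponent is 6, so the order of 5 is 6.

6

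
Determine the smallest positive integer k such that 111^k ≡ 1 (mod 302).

150

By Lagrange's theorem, ord_302(111) divides φ(302) = φ(2)·φ(151) = 1·150 = 150 = 2 · 3 · 5^2.
Divisors of 150: 1, 2, 3, 5, 6, 10, 15, 25, 30, 50, 75, 150.
Compute 111^d (mod 302) for the divisors d until we hit 1:
111^1 ≡ 111 (mod 302)
111^2 ≡ 241 (mod 302)
111^3 ≡ 175 (mod 302)
111^5 ≡ 197 (mod 302)
111^6 ≡ 123 (mod 302)
111^10 ≡ 153 (mod 302)
111^15 ≡ 243 (mod 302)
111^25 ≡ 33 (mod 302)
111^30 ≡ 159 (mod 302)
111^50 ≡ 183 (mod 302)
111^75 ≡ 301 (mod 302)
111^150 ≡ 1 (mod 302) ✓
The smallest such exponent is 150, so the order of 111 is 150.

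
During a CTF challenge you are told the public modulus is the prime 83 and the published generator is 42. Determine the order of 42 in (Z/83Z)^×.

The order of 42 must divide φ(83) = 83 − 1 = 82 = 2 · 41.
Divisors of 82: 1, 2, 41, 82.
Compute 42^d (mod 83) for the divisors d until we hit 1:
42^1 ≡ 42 (mod 83)
42^2 ≡ 21 (mod 83)
42^41 ≡ 82 (mod 83)
42^82 ≡ 1 (mod 83) ✓
The smallest such exponent is 82, so the order of 42 is 82.

82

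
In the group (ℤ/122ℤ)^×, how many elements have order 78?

0

φ(122) = φ(2)·φ(61) = 1·60 = 60 = 2^2 · 3 · 5.
(Z/122Z)^× is cyclic (|G| = 60); a cyclic group of order m has exactly φ(d) elements of each order d | m, and none otherwise.
Since 78 ∤ 60, the count is 0.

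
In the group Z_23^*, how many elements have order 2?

φ(23) = 23 − 1 = 22 = 2 · 11.
Since (Z/23Z)^× is cyclic of order 22, the number of elements of order d is φ(d) when d | 22 and 0 otherwise.
2 | 22, and φ(2) = 2 − 1 = 1.

1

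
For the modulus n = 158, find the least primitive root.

φ(158) = φ(2)·φ(79) = 1·78 = 78 = 2 · 3 · 13.
Test candidates g = 2, 3, … against the prime factors q ∈ {2, 3, 13} of φ(158): g is a generator iff g^(78/q) ≢ 1 for every such q.
g = 2: gcd(2, 158) = 2 > 1, not a unit — skip.
g = 3: 3^39 ≡ 157; 3^26 ≡ 23; 3^6 ≡ 97 — none is 1, so 3 is a primitive root.
So 3 is the smallest generator of (Z/158Z)^×.

3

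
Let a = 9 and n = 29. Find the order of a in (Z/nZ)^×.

ord(9) | φ(29) = 29 − 1 = 28 = 2^2 · 7.
Divisors of 28: 1, 2, 4, 7, 14, 28.
Test each divisor d:
9^1 ≡ 9 (mod 29)
9^2 ≡ 23 (mod 29)
9^4 ≡ 7 (mod 29)
9^7 ≡ 28 (mod 29)
9^14 ≡ 1 (mod 29) ✓
The smallest such exponent is 14, so the order of 9 is 14.

14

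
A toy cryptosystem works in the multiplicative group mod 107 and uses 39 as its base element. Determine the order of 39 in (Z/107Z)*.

By Lagrange's theorem, ord_107(39) divides φ(107) = 107 − 1 = 106 = 2 · 53.
Divisors of 106: 1, 2, 53, 106.
Evaluate successive powers at the divisors of 106:
39^1 ≡ 39 (mod 107)
39^2 ≡ 23 (mod 107)
39^53 ≡ 1 (mod 107) ✓
So ord_107(39) = 53.

53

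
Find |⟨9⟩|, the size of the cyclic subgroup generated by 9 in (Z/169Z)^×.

ord(9) | φ(169) = φ(13^2) = 13·(13−1) = 156 = 2^2 · 3 · 13.
Divisors of 156: 1, 2, 3, 4, 6, 12, 13, 26, 39, 52, 78, 156.
Test each divisor d:
9^1 ≡ 9 (mod 169)
9^2 ≡ 81 (mod 169)
9^3 ≡ 53 (mod 169)
9^4 ≡ 139 (mod 169)
9^6 ≡ 105 (mod 169)
9^12 ≡ 40 (mod 169)
9^13 ≡ 22 (mod 169)
9^26 ≡ 146 (mod 169)
9^39 ≡ 1 (mod 169) ✓
So ord_169(9) = 39.

39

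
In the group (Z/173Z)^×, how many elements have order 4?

φ(173) = 173 − 1 = 172 = 2^2 · 43.
Since (Z/173Z)^× is cyclic of order 172, the number of elements of order d is φ(d) when d | 172 and 0 otherwise.
4 = 2^2 divides 172, and φ(4) = 2.

2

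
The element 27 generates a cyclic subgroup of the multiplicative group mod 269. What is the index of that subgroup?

The order of 27 must divide φ(269) = 269 − 1 = 268 = 2^2 · 67.
Divisors of 268: 1, 2, 4, 67, 134, 268.
Compute 27^d (mod 269) for the divisors d until we hit 1:
27^1 ≡ 27 (mod 269)
27^2 ≡ 191 (mod 269)
27^4 ≡ 166 (mod 269)
27^67 ≡ 82 (mod 269)
27^134 ≡ 268 (mod 269)
27^268 ≡ 1 (mod 269) ✓
The order of 27 is 268, so the subgroup it generates has 268 elements.
[(Z/269Z)^× : ⟨27⟩] = 268/268 = 1.

1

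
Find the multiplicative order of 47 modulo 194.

8

ord(47) | φ(194) = φ(2)·φ(97) = 1·96 = 96 = 2^5 · 3.
Divisors of 96: 1, 2, 3, 4, 6, 8, 12, 16, 24, 32, 48, 96.
Test each divisor d:
47^1 ≡ 47 (mod 194)
47^2 ≡ 75 (mod 194)
47^3 ≡ 33 (mod 194)
47^4 ≡ 193 (mod 194)
47^6 ≡ 119 (mod 194)
47^8 ≡ 1 (mod 194) ✓
So ord_194(47) = 8.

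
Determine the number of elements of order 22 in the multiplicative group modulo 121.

φ(121) = φ(11^2) = 11·(11−1) = 110 = 2 · 5 · 11.
In a cyclic group of order 110, there are φ(d) elements of order d for each divisor d of 110, and zero for non-divisors.
22 = 2 · 11 divides 110, and φ(22) = 10.

10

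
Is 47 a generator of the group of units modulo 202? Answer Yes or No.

φ(202) = φ(2)·φ(101) = 1·100 = 100 = 2^2 · 5^2.
Test 47^(100/q) mod 202 for each prime factor q of 100:
47^50 ≡ 1 (mod 202)  [q = 2: ≡ 1 ✗]
47^20 ≡ 87 (mod 202)  [q = 5: ≢ 1 ✓]
47^50 ≡ 1 shows ord(47) | 50, strictly less than φ(202); not a primitive root.

No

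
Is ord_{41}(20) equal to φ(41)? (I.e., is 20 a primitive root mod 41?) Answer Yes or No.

No

φ(41) = 41 − 1 = 40 = 2^3 · 5.
An element g generates (Z/41Z)^× iff g^(40/q) ≢ 1 (mod 41) for each prime q ∈ {2, 5}.
20^20 ≡ 1 (mod 41)  [q = 2: ≡ 1 ✗]
20^8 ≡ 37 (mod 41)  [q = 5: ≢ 1 ✓]
The check at q = 2 fails, so 20 generates a proper subgroup.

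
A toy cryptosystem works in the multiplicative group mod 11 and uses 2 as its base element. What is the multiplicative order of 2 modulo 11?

10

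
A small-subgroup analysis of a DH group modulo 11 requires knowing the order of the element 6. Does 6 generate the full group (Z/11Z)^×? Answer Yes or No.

Yes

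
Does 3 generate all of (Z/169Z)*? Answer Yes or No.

No

φ(169) = φ(13^2) = 13·(13−1) = 156 = 2^2 · 3 · 13.
Test 3^(156/q) mod 169 for each prime factor q of 156:
3^78 ≡ 1 (mod 169)  [q = 2: ≡ 1 ✗]
3^52 ≡ 146 (mod 169)  [q = 3: ≢ 1 ✓]
3^12 ≡ 105 (mod 169)  [q = 13: ≢ 1 ✓]
The check at q = 2 fails, so 3 generates a proper subgroup.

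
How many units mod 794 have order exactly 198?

60

φ(794) = φ(2)·φ(397) = 1·396 = 396 = 2^2 · 3^2 · 11.
Since (Z/794Z)^× is cyclic of order 396, the number of elements of order d is φ(d) when d | 396 and 0 otherwise.
198 = 2 · 3^2 · 11 divides 396, and φ(198) = 60.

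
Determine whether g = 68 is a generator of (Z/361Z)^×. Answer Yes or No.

No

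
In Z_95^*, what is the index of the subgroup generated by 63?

The order of 63 must divide φ(95) = φ(5·19) = (5−1)·(19−1) = 4·18 = 72 = 2^3 · 3^2.
Divisors of 72: 1, 2, 3, 4, 6, 8, 9, 12, 18, 24, 36, 72.
Test each divisor d:
63^1 ≡ 63 (mod 95)
63^2 ≡ 74 (mod 95)
63^3 ≡ 7 (mod 95)
63^4 ≡ 61 (mod 95)
63^6 ≡ 49 (mod 95)
63^8 ≡ 16 (mod 95)
63^9 ≡ 58 (mod 95)
63^12 ≡ 26 (mod 95)
63^18 ≡ 39 (mod 95)
63^24 ≡ 11 (mod 95)
63^36 ≡ 1 (mod 95) ✓
So ord_95(63) = 36, hence |⟨63⟩| = 36.
[(Z/95Z)^× : ⟨63⟩] = 72/36 = 2.

2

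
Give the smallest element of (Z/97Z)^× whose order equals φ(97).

5

φ(97) = 97 − 1 = 96 = 2^5 · 3.
g is a primitive root iff g^(96/q) ≢ 1 (mod 97) for each prime q ∈ {2, 3}.
g = 2: 2^48 ≡ 1 — hits 1, so not a primitive root.
g = 3: 3^48 ≡ 1 — hits 1, so not a primitive root.
g = 4: 4^48 ≡ 1 — hits 1, so not a primitive root.
g = 5: 5^48 ≡ 96; 5^32 ≡ 35 — none is 1, so 5 is a primitive root.
The smallest primitive root modulo 97 is 5.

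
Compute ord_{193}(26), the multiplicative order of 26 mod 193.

192

Since 26 ∈ (Z/193Z)^×, its order divides φ(193) = 193 − 1 = 192 = 2^6 · 3.
Divisors of 192: 1, 2, 3, 4, 6, 8, 12, 16, 24, 32, 48, 64, 96, 192.
Evaluate successive powers at the divisors of 192:
26^1 ≡ 26
26^2 ≡ 97
26^3 ≡ 13
26^4 ≡ 145
26^6 ≡ 169
26^8 ≡ 181
26^12 ≡ 190
26^16 ≡ 144
26^24 ≡ 9
26^32 ≡ 85
26^48 ≡ 81
26^64 ≡ 84
26^96 ≡ 192
26^192 ≡ 1
Therefore the multiplicative order of 26 modulo 193 is 192.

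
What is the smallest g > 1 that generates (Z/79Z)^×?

3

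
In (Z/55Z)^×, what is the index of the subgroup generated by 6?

4

Since 6 ∈ (Z/55Z)^×, its order divides φ(55) = φ(5·11) = (5−1)·(11−1) = 4·10 = 40 = 2^3 · 5.
Divisors of 40: 1, 2, 4, 5, 8, 10, 20, 40.
Check 6^d mod 55 for each divisor in increasing order:
6^1 ≡ 6 (mod 55)
6^2 ≡ 36 (mod 55)
6^4 ≡ 31 (mod 55)
6^5 ≡ 21 (mod 55)
6^8 ≡ 26 (mod 55)
6^10 ≡ 1 (mod 55) ✓
The order of 6 is 10, so the subgroup it generates has 10 elements.
Index = |(Z/55Z)^×| / |⟨6⟩| = 40 / 10 = 4.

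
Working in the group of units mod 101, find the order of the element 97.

ord(97) | φ(101) = 101 − 1 = 100 = 2^2 · 5^2.
Divisors of 100: 1, 2, 4, 5, 10, 20, 25, 50, 100.
Compute 97^d (mod 101) for the divisors d until we hit 1:
97^1 ≡ 97 (mod 101)
97^2 ≡ 16 (mod 101)
97^4 ≡ 54 (mod 101)
97^5 ≡ 87 (mod 101)
97^10 ≡ 95 (mod 101)
97^20 ≡ 36 (mod 101)
97^25 ≡ 1 (mod 101) ✓
Hence ord(97) = 25.

25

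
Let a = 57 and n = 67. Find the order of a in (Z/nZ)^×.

Since 57 ∈ (Z/67Z)^×, its order divides φ(67) = 67 − 1 = 66 = 2 · 3 · 11.
Divisors of 66: 1, 2, 3, 6, 11, 22, 33, 66.
Compute 57^d (mod 67) for the divisors d until we hit 1:
57^1 ≡ 57
57^2 ≡ 33
57^3 ≡ 5
57^6 ≡ 25
57^11 ≡ 38
57^22 ≡ 37
57^33 ≡ 66
57^66 ≡ 1
The smallest such exponent is 66, so the order of 57 is 66.

66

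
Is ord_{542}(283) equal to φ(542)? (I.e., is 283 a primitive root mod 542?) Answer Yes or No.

No

φ(542) = φ(2)·φ(271) = 1·270 = 270 = 2 · 3^3 · 5.
Test 283^(270/q) mod 542 for each prime factor q of 270:
283^135 ≡ 541 (mod 542)  [q = 2: ≢ 1 ✓]
283^90 ≡ 299 (mod 542)  [q = 3: ≢ 1 ✓]
283^54 ≡ 1 (mod 542)  [q = 5: ≡ 1 ✗]
Since 283^54 ≡ 1, the order of 283 divides 54 < 270, so 283 is not a primitive root.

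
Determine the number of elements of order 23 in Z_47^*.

22

φ(47) = 47 − 1 = 46 = 2 · 23.
Since (Z/47Z)^× is cyclic of order 46, the number of elements of order d is φ(d) when d | 46 and 0 otherwise.
23 | 46, and φ(23) = 23 − 1 = 22.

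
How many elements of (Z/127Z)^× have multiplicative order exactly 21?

φ(127) = 127 − 1 = 126 = 2 · 3^2 · 7.
Since (Z/127Z)^× is cyclic of order 126, the number of elements of order d is φ(d) when d | 126 and 0 otherwise.
21 = 3 · 7 divides 126, and φ(21) = 12.

12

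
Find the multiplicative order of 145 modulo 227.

226

By Lagrange's theorem, ord_227(145) divides φ(227) = 227 − 1 = 226 = 2 · 113.
Divisors of 226: 1, 2, 113, 226.
Compute 145^d (mod 227) for the divisors d until we hit 1:
145^1 ≡ 145 (mod 227)
145^2 ≡ 141 (mod 227)
145^113 ≡ 226 (mod 227)
145^226 ≡ 1 (mod 227) ✓
The smallest such exponent is 226, so the order of 145 is 226.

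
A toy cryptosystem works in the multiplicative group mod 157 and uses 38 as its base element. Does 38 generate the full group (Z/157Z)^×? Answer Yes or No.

φ(157) = 157 − 1 = 156 = 2^2 · 3 · 13.
38 is a primitive root mod 157 iff 38^(φ(157)/q) ≢ 1 for every prime q | φ(157), i.e. q ∈ {2, 3, 13}.
38^78 ≡ 156 (mod 157)  [q = 2: ≢ 1 ✓]
38^52 ≡ 12 (mod 157)  [q = 3: ≢ 1 ✓]
38^12 ≡ 108 (mod 157)  [q = 13: ≢ 1 ✓]
None equal 1, so ord_157(38) = 156: 38 is a primitive root.

Yes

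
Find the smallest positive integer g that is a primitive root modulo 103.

5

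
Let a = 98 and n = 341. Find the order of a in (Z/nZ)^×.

ord(98) | φ(341) = φ(11·31) = (11−1)·(31−1) = 10·30 = 300 = 2^2 · 3 · 5^2.
Divisors of 300: 1, 2, 3, 4, 5, 6, 10, 12, 15, 20, 25, 30, 50, 60, 75, 100, 150, 300.
Evaluate successive powers at the divisors of 300:
98^1 ≡ 98 (mod 341)
98^2 ≡ 56 (mod 341)
98^3 ≡ 32 (mod 341)
98^4 ≡ 67 (mod 341)
98^5 ≡ 87 (mod 341)
98^6 ≡ 1 (mod 341) ✓
Therefore the multiplicative order of 98 modulo 341 is 6.

6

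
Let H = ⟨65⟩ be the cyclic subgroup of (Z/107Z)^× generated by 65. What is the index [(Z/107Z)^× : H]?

1

Since 65 ∈ (Z/107Z)^×, its order divides φ(107) = 107 − 1 = 106 = 2 · 53.
Divisors of 106: 1, 2, 53, 106.
Check 65^d mod 107 for each divisor in increasing order:
65^1 ≡ 65 (mod 107)
65^2 ≡ 52 (mod 107)
65^53 ≡ 106 (mod 107)
65^106 ≡ 1 (mod 107) ✓
The order of 65 is 106, so the subgroup it generates has 106 elements.
Index = |(Z/107Z)^×| / |⟨65⟩| = 106 / 106 = 1.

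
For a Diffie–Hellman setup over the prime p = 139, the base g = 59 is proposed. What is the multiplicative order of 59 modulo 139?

46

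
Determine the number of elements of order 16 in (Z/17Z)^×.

8

φ(17) = 17 − 1 = 16 = 2^4.
(Z/17Z)^× is cyclic (|G| = 16); a cyclic group of order m has exactly φ(d) elements of each order d | m, and none otherwise.
16 = 2^4 divides 16, and φ(16) = 8.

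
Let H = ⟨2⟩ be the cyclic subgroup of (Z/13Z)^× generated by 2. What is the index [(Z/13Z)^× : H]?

1

ord(2) | φ(13) = 13 − 1 = 12 = 2^2 · 3.
Divisors of 12: 1, 2, 3, 4, 6, 12.
Check 2^d mod 13 for each divisor in increasing order:
2^1 ≡ 2 (mod 13)
2^2 ≡ 4 (mod 13)
2^3 ≡ 8 (mod 13)
2^4 ≡ 3 (mod 13)
2^6 ≡ 12 (mod 13)
2^12 ≡ 1 (mod 13) ✓
So ord_13(2) = 12, hence |⟨2⟩| = 12.
Index = |(Z/13Z)^×| / |⟨2⟩| = 12 / 12 = 1.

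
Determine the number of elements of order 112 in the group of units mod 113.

48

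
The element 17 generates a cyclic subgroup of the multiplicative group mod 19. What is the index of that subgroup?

2

By Lagrange's theorem, ord_19(17) divides φ(19) = 19 − 1 = 18 = 2 · 3^2.
Divisors of 18: 1, 2, 3, 6, 9, 18.
Check 17^d mod 19 for each divisor in increasing order:
17^1 ≡ 17 (mod 19)
17^2 ≡ 4 (mod 19)
17^3 ≡ 11 (mod 19)
17^6 ≡ 7 (mod 19)
17^9 ≡ 1 (mod 19) ✓
Thus |⟨17⟩| = ord(17) = 9.
[(Z/19Z)^× : ⟨17⟩] = 18/9 = 2.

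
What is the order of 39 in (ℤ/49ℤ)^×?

ord(39) | φ(49) = φ(7^2) = 7·(7−1) = 42 = 2 · 3 · 7.
Divisors of 42: 1, 2, 3, 6, 7, 14, 21, 42.
Check 39^d mod 49 for each divisor in increasing order:
39^1 ≡ 39 (mod 49)
39^2 ≡ 2 (mod 49)
39^3 ≡ 29 (mod 49)
39^6 ≡ 8 (mod 49)
39^7 ≡ 18 (mod 49)
39^14 ≡ 30 (mod 49)
39^21 ≡ 1 (mod 49) ✓
Hence ord(39) = 21.

21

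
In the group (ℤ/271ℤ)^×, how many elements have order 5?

φ(271) = 271 − 1 = 270 = 2 · 3^3 · 5.
(Z/271Z)^× is cyclic (|G| = 270); a cyclic group of order m has exactly φ(d) elements of each order d | m, and none otherwise.
5 | 270, and φ(5) = 5 − 1 = 4.

4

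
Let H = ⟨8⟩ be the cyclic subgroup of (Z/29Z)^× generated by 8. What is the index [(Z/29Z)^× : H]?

1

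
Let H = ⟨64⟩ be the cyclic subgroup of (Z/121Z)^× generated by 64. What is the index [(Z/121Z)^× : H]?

By Lagrange's theorem, ord_121(64) divides φ(121) = φ(11^2) = 11·(11−1) = 110 = 2 · 5 · 11.
Divisors of 110: 1, 2, 5, 10, 11, 22, 55, 110.
Evaluate successive powers at the divisors of 110:
64^1 ≡ 64 (mod 121)
64^2 ≡ 103 (mod 121)
64^5 ≡ 45 (mod 121)
64^10 ≡ 89 (mod 121)
64^11 ≡ 9 (mod 121)
64^22 ≡ 81 (mod 121)
64^55 ≡ 1 (mod 121) ✓
So ord_121(64) = 55, hence |⟨64⟩| = 55.
The index is φ(121) / ord(64) = 110 / 55 = 2.

2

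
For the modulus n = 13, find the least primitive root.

2

φ(13) = 13 − 1 = 12 = 2^2 · 3.
g is a primitive root iff g^(12/q) ≢ 1 (mod 13) for each prime q ∈ {2, 3}.
g = 2: 2^6 ≡ 12; 2^4 ≡ 3 — none is 1, so 2 is a primitive root.
So 2 is the smallest generator of (Z/13Z)^×.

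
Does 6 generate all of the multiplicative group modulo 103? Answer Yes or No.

φ(103) = 103 − 1 = 102 = 2 · 3 · 17.
An element g generates (Z/103Z)^× iff g^(102/q) ≢ 1 (mod 103) for each prime q ∈ {2, 3, 17}.
6^51 ≡ 102 (mod 103)  [q = 2: ≢ 1 ✓]
6^34 ≡ 46 (mod 103)  [q = 3: ≢ 1 ✓]
6^6 ≡ 100 (mod 103)  [q = 17: ≢ 1 ✓]
None equal 1, so ord_103(6) = 102: 6 is a primitive root.

Yes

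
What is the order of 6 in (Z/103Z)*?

102

By Lagrange's theorem, ord_103(6) divides φ(103) = 103 − 1 = 102 = 2 · 3 · 17.
Divisors of 102: 1, 2, 3, 6, 17, 34, 51, 102.
Test each divisor d:
6^1 ≡ 6 (mod 103)
6^2 ≡ 36 (mod 103)
6^3 ≡ 10 (mod 103)
6^6 ≡ 100 (mod 103)
6^17 ≡ 47 (mod 103)
6^34 ≡ 46 (mod 103)
6^51 ≡ 102 (mod 103)
6^102 ≡ 1 (mod 103) ✓
Hence ord(6) = 102.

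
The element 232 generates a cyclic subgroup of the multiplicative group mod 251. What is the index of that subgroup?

ord(232) | φ(251) = 251 − 1 = 250 = 2 · 5^3.
Divisors of 250: 1, 2, 5, 10, 25, 50, 125, 250.
Evaluate successive powers at the divisors of 250:
232^1 ≡ 232 (mod 251)
232^2 ≡ 110 (mod 251)
232^5 ≡ 16 (mod 251)
232^10 ≡ 5 (mod 251)
232^25 ≡ 149 (mod 251)
232^50 ≡ 113 (mod 251)
232^125 ≡ 1 (mod 251) ✓
The order of 232 is 125, so the subgroup it generates has 125 elements.
Index = |(Z/251Z)^×| / |⟨232⟩| = 250 / 125 = 2.

2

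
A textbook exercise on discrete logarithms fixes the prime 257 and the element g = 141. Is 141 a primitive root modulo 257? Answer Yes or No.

φ(257) = 257 − 1 = 256 = 2^8.
It suffices to check that the order of 141 is not a proper divisor of 256: compute 141^(256/q) for q ∈ {2}.
141^128 ≡ 1 (mod 257)  [q = 2: ≡ 1 ✗]
Since 141^128 ≡ 1, the order of 141 divides 128 < 256, so 141 is not a primitive root.

No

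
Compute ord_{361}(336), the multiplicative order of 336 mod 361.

The order of 336 must divide φ(361) = φ(19^2) = 19·(19−1) = 342 = 2 · 3^2 · 19.
Divisors of 342: 1, 2, 3, 6, 9, 18, 19, 38, 57, 114, 171, 342.
Test each divisor d:
336^1 ≡ 336
336^2 ≡ 264
336^3 ≡ 259
336^6 ≡ 296
336^9 ≡ 132
336^18 ≡ 96
336^19 ≡ 127
336^38 ≡ 245
336^57 ≡ 69
336^114 ≡ 68
336^171 ≡ 360
336^342 ≡ 1
Therefore the multiplicative order of 336 modulo 361 is 342.

342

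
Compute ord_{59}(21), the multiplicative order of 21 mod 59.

Since 21 ∈ (Z/59Z)^×, its order divides φ(59) = 59 − 1 = 58 = 2 · 29.
Divisors of 58: 1, 2, 29, 58.
Check 21^d mod 59 for each divisor in increasing order:
21^1 ≡ 21
21^2 ≡ 28
21^29 ≡ 1
Therefore the multiplicative order of 21 modulo 59 is 29.

29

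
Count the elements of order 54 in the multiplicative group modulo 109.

φ(109) = 109 − 1 = 108 = 2^2 · 3^3.
In a cyclic group of order 108, there are φ(d) elements of order d for each divisor d of 108, and zero for non-divisors.
54 = 2 · 3^3 divides 108, and φ(54) = 18.

18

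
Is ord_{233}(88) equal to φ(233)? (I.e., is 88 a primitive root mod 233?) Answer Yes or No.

φ(233) = 233 − 1 = 232 = 2^3 · 29.
An element g generates (Z/233Z)^× iff g^(232/q) ≢ 1 (mod 233) for each prime q ∈ {2, 29}.
88^116 ≡ 232 (mod 233)  [q = 2: ≢ 1 ✓]
88^8 ≡ 16 (mod 233)  [q = 29: ≢ 1 ✓]
None equal 1, so ord_233(88) = 232: 88 is a primitive root.

Yes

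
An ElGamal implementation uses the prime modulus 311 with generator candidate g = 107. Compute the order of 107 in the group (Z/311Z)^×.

By Lagrange's theorem, ord_311(107) divides φ(311) = 311 − 1 = 310 = 2 · 5 · 31.
Divisors of 310: 1, 2, 5, 10, 31, 62, 155, 310.
Compute 107^d (mod 311) for the divisors d until we hit 1:
107^1 ≡ 107
107^2 ≡ 253
107^5 ≡ 121
107^10 ≡ 24
107^31 ≡ 52
107^62 ≡ 216
107^155 ≡ 1
Therefore the multiplicative order of 107 modulo 311 is 155.

155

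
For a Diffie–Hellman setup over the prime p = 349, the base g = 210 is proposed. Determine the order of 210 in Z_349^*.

29

ord(210) | φ(349) = 349 − 1 = 348 = 2^2 · 3 · 29.
Divisors of 348: 1, 2, 3, 4, 6, 12, 29, 58, 87, 116, 174, 348.
Evaluate successive powers at the divisors of 348:
210^1 ≡ 210 (mod 349)
210^2 ≡ 126 (mod 349)
210^3 ≡ 285 (mod 349)
210^4 ≡ 171 (mod 349)
210^6 ≡ 257 (mod 349)
210^12 ≡ 88 (mod 349)
210^29 ≡ 1 (mod 349) ✓
Hence ord(210) = 29.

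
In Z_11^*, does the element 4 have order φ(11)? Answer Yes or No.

φ(11) = 11 − 1 = 10 = 2 · 5.
Test 4^(10/q) mod 11 for each prime factor q of 10:
4^5 ≡ 1 (mod 11)  [q = 2: ≡ 1 ✗]
4^2 ≡ 5 (mod 11)  [q = 5: ≢ 1 ✓]
The check at q = 2 fails, so 4 generates a proper subgroup.

No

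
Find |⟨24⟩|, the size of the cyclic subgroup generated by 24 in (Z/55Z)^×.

10

The order of 24 must divide φ(55) = φ(5·11) = (5−1)·(11−1) = 4·10 = 40 = 2^3 · 5.
Divisors of 40: 1, 2, 4, 5, 8, 10, 20, 40.
Evaluate successive powers at the divisors of 40:
24^1 ≡ 24 (mod 55)
24^2 ≡ 26 (mod 55)
24^4 ≡ 16 (mod 55)
24^5 ≡ 54 (mod 55)
24^8 ≡ 36 (mod 55)
24^10 ≡ 1 (mod 55) ✓
Hence ord(24) = 10.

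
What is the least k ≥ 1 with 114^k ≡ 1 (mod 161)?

Since 114 ∈ (Z/161Z)^×, its order divides φ(161) = φ(7·23) = (7−1)·(23−1) = 6·22 = 132 = 2^2 · 3 · 11.
Divisors of 132: 1, 2, 3, 4, 6, 11, 12, 22, 33, 44, 66, 132.
Evaluate successive powers at the divisors of 132:
114^1 ≡ 114
114^2 ≡ 116
114^3 ≡ 22
114^4 ≡ 93
114^6 ≡ 1
Hence ord(114) = 6.

6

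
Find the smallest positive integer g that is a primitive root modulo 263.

φ(263) = 263 − 1 = 262 = 2 · 131.
g is a primitive root iff g^(262/q) ≢ 1 (mod 263) for each prime q ∈ {2, 131}.
g = 2: 2^131 ≡ 1 — hits 1, so not a primitive root.
g = 3: 3^131 ≡ 1 — hits 1, so not a primitive root.
g = 4: 4^131 ≡ 1 — hits 1, so not a primitive root.
g = 5: 5^131 ≡ 262; 5^2 ≡ 25 — none is 1, so 5 is a primitive root.
The smallest primitive root modulo 263 is 5.

5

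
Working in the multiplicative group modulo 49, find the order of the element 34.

By Lagrange's theorem, ord_49(34) divides φ(49) = φ(7^2) = 7·(7−1) = 42 = 2 · 3 · 7.
Divisors of 42: 1, 2, 3, 6, 7, 14, 21, 42.
Test each divisor d:
34^1 ≡ 34 (mod 49)
34^2 ≡ 29 (mod 49)
34^3 ≡ 6 (mod 49)
34^6 ≡ 36 (mod 49)
34^7 ≡ 48 (mod 49)
34^14 ≡ 1 (mod 49) ✓
Therefore the multiplicative order of 34 modulo 49 is 14.

14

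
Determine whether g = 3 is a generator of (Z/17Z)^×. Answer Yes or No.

Yes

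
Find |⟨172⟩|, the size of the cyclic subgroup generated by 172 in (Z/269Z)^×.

67

By Lagrange's theorem, ord_269(172) divides φ(269) = 269 − 1 = 268 = 2^2 · 67.
Divisors of 268: 1, 2, 4, 67, 134, 268.
Check 172^d mod 269 for each divisor in increasing order:
172^1 ≡ 172 (mod 269)
172^2 ≡ 263 (mod 269)
172^4 ≡ 36 (mod 269)
172^67 ≡ 1 (mod 269) ✓
The smallest such exponent is 67, so the order of 172 is 67.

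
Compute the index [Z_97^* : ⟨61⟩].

32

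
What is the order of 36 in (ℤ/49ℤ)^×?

7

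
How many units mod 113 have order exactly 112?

48

φ(113) = 113 − 1 = 112 = 2^4 · 7.
Since (Z/113Z)^× is cyclic of order 112, the number of elements of order d is φ(d) when d | 112 and 0 otherwise.
112 = 2^4 · 7 divides 112, and φ(112) = 48.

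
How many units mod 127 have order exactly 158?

φ(127) = 127 − 1 = 126 = 2 · 3^2 · 7.
(Z/127Z)^× is cyclic (|G| = 126); a cyclic group of order m has exactly φ(d) elements of each order d | m, and none otherwise.
158 does not divide 126, so no element of (Z/127Z)^× has order 158.

0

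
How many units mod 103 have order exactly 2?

1

φ(103) = 103 − 1 = 102 = 2 · 3 · 17.
In a cyclic group of order 102, there are φ(d) elements of order d for each divisor d of 102, and zero for non-divisors.
2 | 102, and φ(2) = 2 − 1 = 1.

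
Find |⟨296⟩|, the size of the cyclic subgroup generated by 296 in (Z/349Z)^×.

116

ord(296) | φ(349) = 349 − 1 = 348 = 2^2 · 3 · 29.
Divisors of 348: 1, 2, 3, 4, 6, 12, 29, 58, 87, 116, 174, 348.
Evaluate successive powers at the divisors of 348:
296^1 ≡ 296
296^2 ≡ 17
296^3 ≡ 146
296^4 ≡ 289
296^6 ≡ 27
296^12 ≡ 31
296^29 ≡ 136
296^58 ≡ 348
296^87 ≡ 213
296^116 ≡ 1
Therefore the multiplicative order of 296 modulo 349 is 116.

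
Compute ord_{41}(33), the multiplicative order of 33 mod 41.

20

ord(33) | φ(41) = 41 − 1 = 40 = 2^3 · 5.
Divisors of 40: 1, 2, 4, 5, 8, 10, 20, 40.
Compute 33^d (mod 41) for the divisors d until we hit 1:
33^1 ≡ 33 (mod 41)
33^2 ≡ 23 (mod 41)
33^4 ≡ 37 (mod 41)
33^5 ≡ 32 (mod 41)
33^8 ≡ 16 (mod 41)
33^10 ≡ 40 (mod 41)
33^20 ≡ 1 (mod 41) ✓
So ord_41(33) = 20.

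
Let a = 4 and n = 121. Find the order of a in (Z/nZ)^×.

55

The order of 4 must divide φ(121) = φ(11^2) = 11·(11−1) = 110 = 2 · 5 · 11.
Divisors of 110: 1, 2, 5, 10, 11, 22, 55, 110.
Evaluate successive powers at the divisors of 110:
4^1 ≡ 4 (mod 121)
4^2 ≡ 16 (mod 121)
4^5 ≡ 56 (mod 121)
4^10 ≡ 111 (mod 121)
4^11 ≡ 81 (mod 121)
4^22 ≡ 27 (mod 121)
4^55 ≡ 1 (mod 121) ✓
Therefore the multiplicative order of 4 modulo 121 is 55.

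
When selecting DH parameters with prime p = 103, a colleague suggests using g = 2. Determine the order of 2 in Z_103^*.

The order of 2 must divide φ(103) = 103 − 1 = 102 = 2 · 3 · 17.
Divisors of 102: 1, 2, 3, 6, 17, 34, 51, 102.
Test each divisor d:
2^1 ≡ 2
2^2 ≡ 4
2^3 ≡ 8
2^6 ≡ 64
2^17 ≡ 56
2^34 ≡ 46
2^51 ≡ 1
So ord_103(2) = 51.

51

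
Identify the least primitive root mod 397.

5

φ(397) = 397 − 1 = 396 = 2^2 · 3^2 · 11.
g is a primitive root iff g^(396/q) ≢ 1 (mod 397) for each prime q ∈ {2, 3, 11}.
g = 2: 2^198 ≡ 396; 2^132 ≡ 1 — hits 1, so not a primitive root.
g = 3: 3^198 ≡ 1 — hits 1, so not a primitive root.
g = 4: 4^198 ≡ 1 — hits 1, so not a primitive root.
g = 5: 5^198 ≡ 396; 5^132 ≡ 362; 5^36 ≡ 290 — none is 1, so 5 is a primitive root.
Hence the least primitive root of 397 is 5.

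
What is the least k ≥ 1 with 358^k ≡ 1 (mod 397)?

The order of 358 must divide φ(397) = 397 − 1 = 396 = 2^2 · 3^2 · 11.
Divisors of 396: 1, 2, 3, 4, 6, 9, 11, 12, 18, 22, 33, 36, 44, 66, 99, 132, 198, 396.
Check 358^d mod 397 for each divisor in increasing order:
358^1 ≡ 358 (mod 397)
358^2 ≡ 330 (mod 397)
358^3 ≡ 231 (mod 397)
358^4 ≡ 122 (mod 397)
358^6 ≡ 163 (mod 397)
358^9 ≡ 335 (mod 397)
358^11 ≡ 184 (mod 397)
358^12 ≡ 367 (mod 397)
358^18 ≡ 271 (mod 397)
358^22 ≡ 111 (mod 397)
358^33 ≡ 177 (mod 397)
358^36 ≡ 393 (mod 397)
358^44 ≡ 14 (mod 397)
358^66 ≡ 363 (mod 397)
358^99 ≡ 334 (mod 397)
358^132 ≡ 362 (mod 397)
358^198 ≡ 396 (mod 397)
358^396 ≡ 1 (mod 397) ✓
So ord_397(358) = 396.

396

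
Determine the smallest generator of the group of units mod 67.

φ(67) = 67 − 1 = 66 = 2 · 3 · 11.
g is a primitive root iff g^(66/q) ≢ 1 (mod 67) for each prime q ∈ {2, 3, 11}.
g = 2: 2^33 ≡ 66; 2^22 ≡ 37; 2^6 ≡ 64 — none is 1, so 2 is a primitive root.
Hence the least primitive root of 67 is 2.

2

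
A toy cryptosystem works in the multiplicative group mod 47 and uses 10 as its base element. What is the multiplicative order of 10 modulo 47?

46

Since 10 ∈ (Z/47Z)^×, its order divides φ(47) = 47 − 1 = 46 = 2 · 23.
Divisors of 46: 1, 2, 23, 46.
Test each divisor d:
10^1 ≡ 10 (mod 47)
10^2 ≡ 6 (mod 47)
10^23 ≡ 46 (mod 47)
10^46 ≡ 1 (mod 47) ✓
Therefore the multiplicative order of 10 modulo 47 is 46.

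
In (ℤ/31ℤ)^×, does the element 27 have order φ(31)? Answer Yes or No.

No

φ(31) = 31 − 1 = 30 = 2 · 3 · 5.
27 is a primitive root mod 31 iff 27^(φ(31)/q) ≢ 1 for every prime q | φ(31), i.e. q ∈ {2, 3, 5}.
27^15 ≡ 30 (mod 31)  [q = 2: ≢ 1 ✓]
27^10 ≡ 1 (mod 31)  [q = 3: ≡ 1 ✗]
27^6 ≡ 4 (mod 31)  [q = 5: ≢ 1 ✓]
27^10 ≡ 1 shows ord(27) | 10, strictly less than φ(31); not a primitive root.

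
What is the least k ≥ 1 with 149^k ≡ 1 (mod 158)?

ord(149) | φ(158) = φ(2)·φ(79) = 1·78 = 78 = 2 · 3 · 13.
Divisors of 78: 1, 2, 3, 6, 13, 26, 39, 78.
Test each divisor d:
149^1 ≡ 149
149^2 ≡ 81
149^3 ≡ 61
149^6 ≡ 87
149^13 ≡ 135
149^26 ≡ 55
149^39 ≡ 157
149^78 ≡ 1
Therefore the multiplicative order of 149 modulo 158 is 78.

78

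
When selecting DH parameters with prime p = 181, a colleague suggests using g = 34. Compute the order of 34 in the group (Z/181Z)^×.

45

By Lagrange's theorem, ord_181(34) divides φ(181) = 181 − 1 = 180 = 2^2 · 3^2 · 5.
Divisors of 180: 1, 2, 3, 4, 5, 6, 9, 10, 12, 15, 18, 20, 30, 36, 45, 60, 90, 180.
Test each divisor d:
34^1 ≡ 34 (mod 181)
34^2 ≡ 70 (mod 181)
34^3 ≡ 27 (mod 181)
34^4 ≡ 13 (mod 181)
34^5 ≡ 80 (mod 181)
34^6 ≡ 5 (mod 181)
34^9 ≡ 135 (mod 181)
34^10 ≡ 65 (mod 181)
34^12 ≡ 25 (mod 181)
34^15 ≡ 132 (mod 181)
34^18 ≡ 125 (mod 181)
34^20 ≡ 62 (mod 181)
34^30 ≡ 48 (mod 181)
34^36 ≡ 59 (mod 181)
34^45 ≡ 1 (mod 181) ✓
Hence ord(34) = 45.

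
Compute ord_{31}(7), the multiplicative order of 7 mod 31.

Since 7 ∈ (Z/31Z)^×, its order divides φ(31) = 31 − 1 = 30 = 2 · 3 · 5.
Divisors of 30: 1, 2, 3, 5, 6, 10, 15, 30.
Test each divisor d:
7^1 ≡ 7 (mod 31)
7^2 ≡ 18 (mod 31)
7^3 ≡ 2 (mod 31)
7^5 ≡ 5 (mod 31)
7^6 ≡ 4 (mod 31)
7^10 ≡ 25 (mod 31)
7^15 ≡ 1 (mod 31) ✓
Hence ord(7) = 15.

15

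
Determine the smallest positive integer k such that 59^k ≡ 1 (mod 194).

Since 59 ∈ (Z/194Z)^×, its order divides φ(194) = φ(2)·φ(97) = 1·96 = 96 = 2^5 · 3.
Divisors of 96: 1, 2, 3, 4, 6, 8, 12, 16, 24, 32, 48, 96.
Evaluate successive powers at the divisors of 96:
59^1 ≡ 59 (mod 194)
59^2 ≡ 183 (mod 194)
59^3 ≡ 127 (mod 194)
59^4 ≡ 121 (mod 194)
59^6 ≡ 27 (mod 194)
59^8 ≡ 91 (mod 194)
59^12 ≡ 147 (mod 194)
59^16 ≡ 133 (mod 194)
59^24 ≡ 75 (mod 194)
59^32 ≡ 35 (mod 194)
59^48 ≡ 193 (mod 194)
59^96 ≡ 1 (mod 194) ✓
Hence ord(59) = 96.

96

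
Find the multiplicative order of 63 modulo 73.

8

Since 63 ∈ (Z/73Z)^×, its order divides φ(73) = 73 − 1 = 72 = 2^3 · 3^2.
Divisors of 72: 1, 2, 3, 4, 6, 8, 9, 12, 18, 24, 36, 72.
Check 63^d mod 73 for each divisor in increasing order:
63^1 ≡ 63
63^2 ≡ 27
63^3 ≡ 22
63^4 ≡ 72
63^6 ≡ 46
63^8 ≡ 1
So ord_73(63) = 8.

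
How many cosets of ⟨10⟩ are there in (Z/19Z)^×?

Since 10 ∈ (Z/19Z)^×, its order divides φ(19) = 19 − 1 = 18 = 2 · 3^2.
Divisors of 18: 1, 2, 3, 6, 9, 18.
Test each divisor d:
10^1 ≡ 10
10^2 ≡ 5
10^3 ≡ 12
10^6 ≡ 11
10^9 ≡ 18
10^18 ≡ 1
Thus |⟨10⟩| = ord(10) = 18.
[(Z/19Z)^× : ⟨10⟩] = 18/18 = 1.

1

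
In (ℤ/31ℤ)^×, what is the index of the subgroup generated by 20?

2

By Lagrange's theorem, ord_31(20) divides φ(31) = 31 − 1 = 30 = 2 · 3 · 5.
Divisors of 30: 1, 2, 3, 5, 6, 10, 15, 30.
Test each divisor d:
20^1 ≡ 20 (mod 31)
20^2 ≡ 28 (mod 31)
20^3 ≡ 2 (mod 31)
20^5 ≡ 25 (mod 31)
20^6 ≡ 4 (mod 31)
20^10 ≡ 5 (mod 31)
20^15 ≡ 1 (mod 31) ✓
The order of 20 is 15, so the subgroup it generates has 15 elements.
The index is φ(31) / ord(20) = 30 / 15 = 2.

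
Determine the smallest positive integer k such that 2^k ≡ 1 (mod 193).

96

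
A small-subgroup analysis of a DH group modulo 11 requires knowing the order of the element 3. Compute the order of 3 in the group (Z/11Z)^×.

5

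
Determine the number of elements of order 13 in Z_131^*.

12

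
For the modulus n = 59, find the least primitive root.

2

φ(59) = 59 − 1 = 58 = 2 · 29.
Test candidates g = 2, 3, … against the prime factors q ∈ {2, 29} of φ(59): g is a generator iff g^(58/q) ≢ 1 for every such q.
g = 2: 2^29 ≡ 58; 2^2 ≡ 4 — none is 1, so 2 is a primitive root.
So 2 is the smallest generator of (Z/59Z)^×.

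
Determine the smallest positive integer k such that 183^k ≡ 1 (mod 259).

36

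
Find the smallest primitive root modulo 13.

2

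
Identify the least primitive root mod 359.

7

φ(359) = 359 − 1 = 358 = 2 · 179.
Test candidates g = 2, 3, … against the prime factors q ∈ {2, 179} of φ(359): g is a generator iff g^(358/q) ≢ 1 for every such q.
g = 2: 2^179 ≡ 1 — hits 1, so not a primitive root.
g = 3: 3^179 ≡ 1 — hits 1, so not a primitive root.
g = 4: 4^179 ≡ 1 — hits 1, so not a primitive root.
g = 5: 5^179 ≡ 1 — hits 1, so not a primitive root.
g = 6: 6^179 ≡ 1 — hits 1, so not a primitive root.
g = 7: 7^179 ≡ 358; 7^2 ≡ 49 — none is 1, so 7 is a primitive root.
The smallest primitive root modulo 359 is 7.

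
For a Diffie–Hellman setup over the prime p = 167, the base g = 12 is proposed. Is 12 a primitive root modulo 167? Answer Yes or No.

No

φ(167) = 167 − 1 = 166 = 2 · 83.
An element g generates (Z/167Z)^× iff g^(166/q) ≢ 1 (mod 167) for each prime q ∈ {2, 83}.
12^83 ≡ 1 (mod 167)  [q = 2: ≡ 1 ✗]
12^2 ≡ 144 (mod 167)  [q = 83: ≢ 1 ✓]
Since 12^83 ≡ 1, the order of 12 divides 83 < 166, so 12 is not a primitive root.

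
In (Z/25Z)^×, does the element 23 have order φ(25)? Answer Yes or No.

φ(25) = φ(5^2) = 5·(5−1) = 20 = 2^2 · 5.
23 is a primitive root mod 25 iff 23^(φ(25)/q) ≢ 1 for every prime q | φ(25), i.e. q ∈ {2, 5}.
23^10 ≡ 24 (mod 25)  [q = 2: ≢ 1 ✓]
23^4 ≡ 16 (mod 25)  [q = 5: ≢ 1 ✓]
None equal 1, so ord_25(23) = 20: 23 is a primitive root.

Yes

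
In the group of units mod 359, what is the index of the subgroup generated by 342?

1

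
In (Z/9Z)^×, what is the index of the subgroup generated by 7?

2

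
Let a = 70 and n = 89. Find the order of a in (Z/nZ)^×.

The order of 70 must divide φ(89) = 89 − 1 = 88 = 2^3 · 11.
Divisors of 88: 1, 2, 4, 8, 11, 22, 44, 88.
Check 70^d mod 89 for each divisor in increasing order:
70^1 ≡ 70
70^2 ≡ 5
70^4 ≡ 25
70^8 ≡ 2
70^11 ≡ 77
70^22 ≡ 55
70^44 ≡ 88
70^88 ≡ 1
So ord_89(70) = 88.

88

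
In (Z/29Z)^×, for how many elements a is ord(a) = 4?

φ(29) = 29 − 1 = 28 = 2^2 · 7.
Since (Z/29Z)^× is cyclic of order 28, the number of elements of order d is φ(d) when d | 28 and 0 otherwise.
4 = 2^2 divides 28, and φ(4) = 2.

2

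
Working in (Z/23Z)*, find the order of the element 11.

22

By Lagrange's theorem, ord_23(11) divides φ(23) = 23 − 1 = 22 = 2 · 11.
Divisors of 22: 1, 2, 11, 22.
Compute 11^d (mod 23) for the divisors d until we hit 1:
11^1 ≡ 11 (mod 23)
11^2 ≡ 6 (mod 23)
11^11 ≡ 22 (mod 23)
11^22 ≡ 1 (mod 23) ✓
Therefore the multiplicative order of 11 modulo 23 is 22.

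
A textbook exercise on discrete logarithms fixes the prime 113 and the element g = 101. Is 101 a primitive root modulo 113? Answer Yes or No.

Yes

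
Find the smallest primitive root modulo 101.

2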